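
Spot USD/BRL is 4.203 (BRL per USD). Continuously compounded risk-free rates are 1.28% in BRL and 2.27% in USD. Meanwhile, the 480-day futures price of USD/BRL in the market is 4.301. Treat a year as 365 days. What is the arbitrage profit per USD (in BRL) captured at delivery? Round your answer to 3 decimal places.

0.152 per USD (in BRL)

Fair futures: F* = S·e^(carry·T), with carry = (r_BRL − r_USD) = 0.0128 − 0.0227 = -0.0099
F* = 4.203 · e^(-0.0099 × 480/365) = 4.203 · e^-0.013019 = 4.203 × 0.987065 = 4.1486
Market 4.301 > fair 4.1486: forward overpriced → cash-and-carry (buy spot, short the forward).
At maturity, profit = |F_mkt − F*| = |4.301 − 4.1486| = 0.152 per USD (in BRL)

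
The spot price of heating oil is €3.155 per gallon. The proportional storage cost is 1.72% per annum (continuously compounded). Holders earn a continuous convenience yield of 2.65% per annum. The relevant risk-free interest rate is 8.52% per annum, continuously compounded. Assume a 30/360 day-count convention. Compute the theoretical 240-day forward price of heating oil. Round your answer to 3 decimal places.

€3.319 per gallon

Net carry = r + u − y = 0.0852 + 0.0172 − 0.0265 = 0.0759
F = S·e^((r+u−y)T) = 3.155 · e^(0.0759 × 240/360) = 3.155 · e^0.050600
= 3.155 × 1.051902 = €3.319 per gallon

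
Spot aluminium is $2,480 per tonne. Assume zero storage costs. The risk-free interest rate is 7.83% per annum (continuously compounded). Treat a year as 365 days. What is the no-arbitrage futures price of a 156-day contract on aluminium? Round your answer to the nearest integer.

$2,564 per tonne

F = S·e^(rT) = 2480 · e^(0.0783 × 156/365) = 2480 · e^0.033465
= 2480 × 1.034031 = $2,564 per tonne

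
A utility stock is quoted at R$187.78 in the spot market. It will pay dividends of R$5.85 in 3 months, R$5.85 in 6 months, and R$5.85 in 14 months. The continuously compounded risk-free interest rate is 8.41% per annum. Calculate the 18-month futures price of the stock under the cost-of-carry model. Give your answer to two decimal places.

PV(dividends) I = 5.85·e^(−0.0841·3/12) + 5.85·e^(−0.0841·6/12) + 5.85·e^(−0.0841·14/12)
I = 5.7283 + 5.6091 + 5.3033 = 16.6407
F = (S − I)·e^(rT) = (187.78 − 16.6407) · e^(0.0841·18/12)
= 171.1393 · e^0.126150 = 171.1393 × 1.134452 = R$194.15

R$194.15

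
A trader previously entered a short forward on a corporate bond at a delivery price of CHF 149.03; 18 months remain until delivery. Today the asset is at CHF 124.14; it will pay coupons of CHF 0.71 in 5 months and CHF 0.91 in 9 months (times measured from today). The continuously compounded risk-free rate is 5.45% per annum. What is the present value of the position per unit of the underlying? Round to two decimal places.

CHF 14.76

PV(remaining coupons) I = 0.71·e^(−0.0545·5/12) + 0.91·e^(−0.0545·9/12) = 1.5676
Current forward F = (S − I)·e^(rT) = (124.14 − 1.5676)·e^(0.0545·18/12) = 122.5724 × 1.085184 = 133.0136
Value (long) = (F − K)·e^(−rT) = (133.0136 − 149.03) × 0.921502 = -14.7591
Short position value = −(long value) = CHF 14.76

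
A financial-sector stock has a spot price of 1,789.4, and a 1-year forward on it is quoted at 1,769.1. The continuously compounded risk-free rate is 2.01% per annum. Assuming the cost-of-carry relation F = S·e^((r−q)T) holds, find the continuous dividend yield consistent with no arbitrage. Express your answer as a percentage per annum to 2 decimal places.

3.15%

From F = S·e^((r−q)T): (r − q) = ln(F/S)/T
ln(1769.1/1789.4) = ln(0.988655) = -0.011410
(r − q) = -0.011410 / (1) = -0.011410
q = r − ln(F/S)/T = 0.0201 + 0.011410 = 0.031510
q = 3.15%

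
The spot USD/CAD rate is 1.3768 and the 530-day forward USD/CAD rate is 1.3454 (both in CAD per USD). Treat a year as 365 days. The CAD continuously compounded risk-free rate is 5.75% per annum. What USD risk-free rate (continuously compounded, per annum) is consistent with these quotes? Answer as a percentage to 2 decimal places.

F = S·e^((r_CAD − r_USD)T) ⇒ r_USD = r_CAD − ln(F/S)/T
ln(1.3454/1.3768) = -0.023071; /(530/365) = -0.015889
r_USD = 0.0575 + 0.015889 = 0.073389
r_USD = 7.34%

7.34%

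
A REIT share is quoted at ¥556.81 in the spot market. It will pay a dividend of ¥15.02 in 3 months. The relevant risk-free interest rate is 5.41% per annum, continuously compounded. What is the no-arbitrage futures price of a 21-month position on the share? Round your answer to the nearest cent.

PV(dividends) I = 15.02·e^(−0.0541·3/12)
I = 14.8182
F = (S − I)·e^(rT) = (556.81 − 14.8182) · e^(0.0541·21/12)
= 541.9918 · e^0.094675 = 541.9918 × 1.099302 = ¥595.81

¥595.81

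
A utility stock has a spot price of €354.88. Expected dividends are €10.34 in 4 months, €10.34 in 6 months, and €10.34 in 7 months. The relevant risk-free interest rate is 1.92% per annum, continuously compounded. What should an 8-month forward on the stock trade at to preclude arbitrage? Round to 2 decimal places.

€328.32

PV(dividends) I = 10.34·e^(−0.0192·4/12) + 10.34·e^(−0.0192·6/12) + 10.34·e^(−0.0192·7/12)
I = 10.2740 + 10.2412 + 10.2248 = 30.7400
F = (S − I)·e^(rT) = (354.88 − 30.7400) · e^(0.0192·8/12)
= 324.1400 · e^0.012800 = 324.1400 × 1.012882 = €328.32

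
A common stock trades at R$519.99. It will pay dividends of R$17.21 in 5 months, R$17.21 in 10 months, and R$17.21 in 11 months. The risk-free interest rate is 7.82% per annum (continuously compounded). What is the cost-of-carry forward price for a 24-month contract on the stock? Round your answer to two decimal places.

PV(dividends) I = 17.21·e^(−0.0782·5/12) + 17.21·e^(−0.0782·10/12) + 17.21·e^(−0.0782·11/12)
I = 16.6583 + 16.1242 + 16.0195 = 48.8020
F = (S − I)·e^(rT) = (519.99 − 48.8020) · e^(0.0782·24/12)
= 471.1880 · e^0.156400 = 471.1880 × 1.169294 = R$550.96

R$550.96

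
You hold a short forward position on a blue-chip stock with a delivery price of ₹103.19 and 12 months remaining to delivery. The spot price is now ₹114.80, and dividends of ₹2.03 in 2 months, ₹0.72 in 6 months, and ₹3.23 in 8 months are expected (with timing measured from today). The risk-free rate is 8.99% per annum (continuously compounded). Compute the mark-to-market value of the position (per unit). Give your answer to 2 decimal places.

-₹14.75

PV(remaining dividends) I = 2.03·e^(−0.0899·2/12) + 0.72·e^(−0.0899·6/12) + 3.23·e^(−0.0899·8/12) = 5.7303
Current forward F = (S − I)·e^(rT) = (114.80 − 5.7303)·e^(0.0899·12/12) = 109.0697 × 1.094065 = 119.3293
Value (long) = (F − K)·e^(−rT) = (119.3293 − 103.19) × 0.914023 = 14.7517
Short position value = −(long value) = -₹14.75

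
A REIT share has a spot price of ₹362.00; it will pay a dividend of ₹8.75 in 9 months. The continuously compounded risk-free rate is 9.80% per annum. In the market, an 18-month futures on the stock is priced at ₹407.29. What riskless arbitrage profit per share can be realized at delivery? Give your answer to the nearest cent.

PV(dividends) I = 8.75·e^(−0.0980·9/12) = 8.1299
Fair futures F* = (S − I)·e^(rT) = (362.00 − 8.1299)·e^0.147000 = 353.8701 × 1.158354 = 409.9068
Market ₹407.29 < fair 409.9068: forward underpriced → reverse cash-and-carry (short the stock, invest proceeds at r, pay the dividends, go long the forward).
Profit at T = |F_mkt − F*| = |407.29 − 409.9068| = ₹2.62 per share

₹2.62 per share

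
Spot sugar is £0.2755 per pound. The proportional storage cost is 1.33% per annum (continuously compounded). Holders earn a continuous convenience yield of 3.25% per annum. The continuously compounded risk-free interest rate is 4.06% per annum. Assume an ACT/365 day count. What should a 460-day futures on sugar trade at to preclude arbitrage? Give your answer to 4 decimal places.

Net carry = r + u − y = 0.0406 + 0.0133 − 0.0325 = 0.0214
F = S·e^((r+u−y)T) = 0.2755 · e^(0.0214 × 460/365) = 0.2755 · e^0.026970
= 0.2755 × 1.027337 = £0.2830 per pound

£0.2830 per pound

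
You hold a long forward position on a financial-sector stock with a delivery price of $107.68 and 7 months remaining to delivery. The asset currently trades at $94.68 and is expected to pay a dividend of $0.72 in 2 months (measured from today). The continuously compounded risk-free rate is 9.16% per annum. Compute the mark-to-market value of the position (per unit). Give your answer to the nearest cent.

PV(remaining dividends) I = 0.72·e^(−0.0916·2/12) = 0.7091
Current forward F = (S − I)·e^(rT) = (94.68 − 0.7091)·e^(0.0916·7/12) = 93.9709 × 1.054887 = 99.1287
Value (long) = (F − K)·e^(−rT) = (99.1287 − 107.68) × 0.947969 = -8.1064
Value = -$8.11

-$8.11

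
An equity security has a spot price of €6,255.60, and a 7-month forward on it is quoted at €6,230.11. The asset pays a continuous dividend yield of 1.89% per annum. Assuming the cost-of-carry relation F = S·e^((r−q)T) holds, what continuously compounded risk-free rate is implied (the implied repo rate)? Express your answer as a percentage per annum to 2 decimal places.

1.19%

From F = S·e^((r−q)T): (r − q) = ln(F/S)/T
ln(6230.11/6255.60) = ln(0.995925) = -0.004083
(r − q) = -0.004083 / (7/12) = -0.006999
r = ln(F/S)/T + q = -0.006999 + 0.0189 = 0.011901
r = 1.19%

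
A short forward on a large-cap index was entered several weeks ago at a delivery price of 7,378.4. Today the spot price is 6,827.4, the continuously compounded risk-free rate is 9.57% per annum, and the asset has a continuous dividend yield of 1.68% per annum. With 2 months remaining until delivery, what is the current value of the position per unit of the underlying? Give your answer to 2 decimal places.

Current fair forward for the remaining 2 months: F = S·e^((r − q)·T), (r − q) = 0.0957 − 0.0168 = 0.0789
F = 6827.4 · e^(0.0789 × 2/12) = 6827.4 × 1.01323684 = 6917.7732
Value of long forward = (F − K)·e^(−rT) = (6917.7732 − 7378.4) · e^(−0.0957·2/12)
= -460.6268 × 0.98417653 = -453.34
Short position value = −(long value) = 453.34

453.34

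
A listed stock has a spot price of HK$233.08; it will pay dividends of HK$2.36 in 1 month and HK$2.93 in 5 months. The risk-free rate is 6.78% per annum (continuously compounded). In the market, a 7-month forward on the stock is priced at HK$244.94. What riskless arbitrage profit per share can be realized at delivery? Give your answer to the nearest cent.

PV(dividends) I = 2.36·e^(−0.0678·1/12) + 2.93·e^(−0.0678·5/12) = 5.1951
Fair forward F* = (S − I)·e^(rT) = (233.08 − 5.1951)·e^0.039550 = 227.8849 × 1.040343 = 237.0785
Market HK$244.94 > fair 237.0785: forward overpriced → cash-and-carry (borrow at r, buy the stock and collect the dividends, short the forward).
Profit at T = |F_mkt − F*| = |244.94 − 237.0785| = HK$7.86 per share

HK$7.86 per share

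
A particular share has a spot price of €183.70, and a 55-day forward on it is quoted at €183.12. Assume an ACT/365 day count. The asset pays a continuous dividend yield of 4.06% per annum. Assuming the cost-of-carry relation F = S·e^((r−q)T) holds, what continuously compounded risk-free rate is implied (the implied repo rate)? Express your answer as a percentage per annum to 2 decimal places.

From F = S·e^((r−q)T): (r − q) = ln(F/S)/T
ln(183.12/183.70) = ln(0.996843) = -0.003162
(r − q) = -0.003162 / (55/365) = -0.020984
r = ln(F/S)/T + q = -0.020984 + 0.0406 = 0.019616
r = 1.96%

1.96%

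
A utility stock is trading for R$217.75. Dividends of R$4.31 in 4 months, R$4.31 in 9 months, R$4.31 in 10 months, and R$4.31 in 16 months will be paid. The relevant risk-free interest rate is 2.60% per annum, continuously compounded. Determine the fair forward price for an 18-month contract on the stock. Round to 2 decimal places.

R$208.86

PV(dividends) I = 4.31·e^(−0.0260·4/12) + 4.31·e^(−0.0260·9/12) + 4.31·e^(−0.0260·10/12) + 4.31·e^(−0.0260·16/12)
I = 4.2728 + 4.2268 + 4.2176 + 4.1631 = 16.8803
F = (S − I)·e^(rT) = (217.75 − 16.8803) · e^(0.0260·18/12)
= 200.8697 · e^0.039000 = 200.8697 × 1.039770 = R$208.86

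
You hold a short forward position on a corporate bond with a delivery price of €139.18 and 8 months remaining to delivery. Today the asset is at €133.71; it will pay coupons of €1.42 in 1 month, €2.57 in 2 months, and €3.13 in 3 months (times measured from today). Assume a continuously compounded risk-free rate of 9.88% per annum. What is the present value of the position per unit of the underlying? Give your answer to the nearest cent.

PV(remaining coupons) I = 1.42·e^(−0.0988·1/12) + 2.57·e^(−0.0988·2/12) + 3.13·e^(−0.0988·3/12) = 6.9900
Current forward F = (S − I)·e^(rT) = (133.71 − 6.9900)·e^(0.0988·8/12) = 126.7200 × 1.068084 = 135.3476
Value (long) = (F − K)·e^(−rT) = (135.3476 − 139.18) × 0.936256 = -3.5881
Short position value = −(long value) = €3.59

€3.59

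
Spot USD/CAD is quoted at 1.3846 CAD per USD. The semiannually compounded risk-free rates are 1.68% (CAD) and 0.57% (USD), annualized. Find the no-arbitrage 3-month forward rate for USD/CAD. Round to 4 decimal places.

By covered interest parity, F = S · (1+r_CAD/2)^(2T) / (1+r_USD/2)^(2T)
= 1.3846 × 1.004191 / 1.001424 = 1.3846 × 1.002763
F = 1.3884 CAD per USD

1.3884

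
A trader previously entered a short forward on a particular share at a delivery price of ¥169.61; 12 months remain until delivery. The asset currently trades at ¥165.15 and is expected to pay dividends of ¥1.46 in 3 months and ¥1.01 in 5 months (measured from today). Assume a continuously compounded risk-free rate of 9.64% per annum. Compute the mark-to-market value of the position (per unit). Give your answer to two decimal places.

PV(remaining dividends) I = 1.46·e^(−0.0964·3/12) + 1.01·e^(−0.0964·5/12) = 2.3955
Current forward F = (S − I)·e^(rT) = (165.15 − 2.3955)·e^(0.0964·12/12) = 162.7545 × 1.101199 = 179.2251
Value (long) = (F − K)·e^(−rT) = (179.2251 − 169.61) × 0.908101 = 8.7315
Short position value = −(long value) = -¥8.73

-¥8.73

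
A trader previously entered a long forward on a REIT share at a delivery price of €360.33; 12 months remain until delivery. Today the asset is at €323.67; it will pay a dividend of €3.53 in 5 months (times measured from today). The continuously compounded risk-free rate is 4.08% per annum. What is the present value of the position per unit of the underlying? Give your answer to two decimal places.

PV(remaining dividends) I = 3.53·e^(−0.0408·5/12) = 3.4705
Current forward F = (S − I)·e^(rT) = (323.67 − 3.4705)·e^(0.0408·12/12) = 320.1995 × 1.041644 = 333.5339
Value (long) = (F − K)·e^(−rT) = (333.5339 − 360.33) × 0.960021 = -25.7248
Value = -€25.72

-€25.72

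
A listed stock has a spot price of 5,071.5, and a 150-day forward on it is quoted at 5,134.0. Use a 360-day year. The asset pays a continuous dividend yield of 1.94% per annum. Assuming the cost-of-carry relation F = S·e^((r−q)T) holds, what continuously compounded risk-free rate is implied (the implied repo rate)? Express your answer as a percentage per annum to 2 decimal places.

4.88%

From F = S·e^((r−q)T): (r − q) = ln(F/S)/T
ln(5134.0/5071.5) = ln(1.012324) = 0.012249
(r − q) = 0.012249 / (150/360) = 0.029398
r = ln(F/S)/T + q = 0.029398 + 0.0194 = 0.048798
r = 4.88%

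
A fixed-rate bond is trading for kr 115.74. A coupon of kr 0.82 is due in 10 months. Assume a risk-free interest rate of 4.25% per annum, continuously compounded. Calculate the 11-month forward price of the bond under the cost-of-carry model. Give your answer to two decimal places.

PV(coupons) I = 0.82·e^(−0.0425·10/12)
I = 0.7915
F = (S − I)·e^(rT) = (115.74 − 0.7915) · e^(0.0425·11/12)
= 114.9485 · e^0.038958 = 114.9485 × 1.039727 = kr 119.52

kr 119.52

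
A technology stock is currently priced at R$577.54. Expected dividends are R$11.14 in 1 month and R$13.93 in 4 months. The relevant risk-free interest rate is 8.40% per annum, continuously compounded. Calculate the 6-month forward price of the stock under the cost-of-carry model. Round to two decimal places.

R$576.65

PV(dividends) I = 11.14·e^(−0.0840·1/12) + 13.93·e^(−0.0840·4/12)
I = 11.0623 + 13.5454 = 24.6077
F = (S − I)·e^(rT) = (577.54 − 24.6077) · e^(0.0840·6/12)
= 552.9323 · e^0.042000 = 552.9323 × 1.042894 = R$576.65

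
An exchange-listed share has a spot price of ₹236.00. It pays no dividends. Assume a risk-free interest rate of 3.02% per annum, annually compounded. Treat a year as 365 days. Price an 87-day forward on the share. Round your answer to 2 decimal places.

₹237.68

F = S · (1+r)^T
= 236.00 × 1.007117
F = ₹237.68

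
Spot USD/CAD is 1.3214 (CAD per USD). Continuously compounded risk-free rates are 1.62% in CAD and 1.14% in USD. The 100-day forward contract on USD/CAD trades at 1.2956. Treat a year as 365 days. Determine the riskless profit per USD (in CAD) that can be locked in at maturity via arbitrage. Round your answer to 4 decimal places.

0.0275 per USD (in CAD)

Fair forward: F* = S·e^(carry·T), with carry = (r_CAD − r_USD) = 0.0162 − 0.0114 = 0.0048
F* = 1.3214 · e^(0.0048 × 100/365) = 1.3214 · e^0.001315 = 1.3214 × 1.001316 = 1.3231
Market 1.2956 < fair 1.3231: forward underpriced → reverse cash-and-carry (short spot, go long the forward).
At maturity, profit = |F_mkt − F*| = |1.2956 − 1.3231| = 0.0275 per USD (in CAD)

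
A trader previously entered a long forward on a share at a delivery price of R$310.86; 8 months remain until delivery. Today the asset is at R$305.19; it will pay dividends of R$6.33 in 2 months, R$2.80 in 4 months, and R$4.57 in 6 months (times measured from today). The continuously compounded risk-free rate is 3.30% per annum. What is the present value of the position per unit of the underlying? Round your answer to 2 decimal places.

PV(remaining dividends) I = 6.33·e^(−0.0330·2/12) + 2.80·e^(−0.0330·4/12) + 4.57·e^(−0.0330·6/12) = 13.5599
Current forward F = (S − I)·e^(rT) = (305.19 − 13.5599)·e^(0.0330·8/12) = 291.6301 × 1.022244 = 298.1171
Value (long) = (F − K)·e^(−rT) = (298.1171 − 310.86) × 0.978240 = -12.4656
Value = -R$12.47

-R$12.47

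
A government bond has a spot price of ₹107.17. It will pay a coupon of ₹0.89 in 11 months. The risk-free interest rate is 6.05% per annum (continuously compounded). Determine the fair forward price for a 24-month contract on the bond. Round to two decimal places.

PV(coupons) I = 0.89·e^(−0.0605·11/12)
I = 0.8420
F = (S − I)·e^(rT) = (107.17 − 0.8420) · e^(0.0605·24/12)
= 106.3280 · e^0.121000 = 106.3280 × 1.128625 = ₹120.00

₹120.00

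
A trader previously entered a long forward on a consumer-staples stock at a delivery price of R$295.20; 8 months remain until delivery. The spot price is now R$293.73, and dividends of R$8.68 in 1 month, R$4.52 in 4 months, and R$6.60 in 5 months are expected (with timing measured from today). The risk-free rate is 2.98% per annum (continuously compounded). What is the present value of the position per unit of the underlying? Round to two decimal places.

PV(remaining dividends) I = 8.68·e^(−0.0298·1/12) + 4.52·e^(−0.0298·4/12) + 6.60·e^(−0.0298·5/12) = 19.6524
Current forward F = (S − I)·e^(rT) = (293.73 − 19.6524)·e^(0.0298·8/12) = 274.0776 × 1.020065 = 279.5770
Value (long) = (F − K)·e^(−rT) = (279.5770 − 295.20) × 0.980329 = -15.3157
Value = -R$15.32

-R$15.32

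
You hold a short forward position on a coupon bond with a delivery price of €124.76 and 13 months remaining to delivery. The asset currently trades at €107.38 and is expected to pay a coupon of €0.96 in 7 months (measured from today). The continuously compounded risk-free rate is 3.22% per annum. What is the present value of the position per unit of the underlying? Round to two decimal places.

PV(remaining coupons) I = 0.96·e^(−0.0322·7/12) = 0.9421
Current forward F = (S − I)·e^(rT) = (107.38 − 0.9421)·e^(0.0322·13/12) = 106.4379 × 1.035499 = 110.2163
Value (long) = (F − K)·e^(−rT) = (110.2163 − 124.76) × 0.965718 = -14.0451
Short position value = −(long value) = €14.05

€14.05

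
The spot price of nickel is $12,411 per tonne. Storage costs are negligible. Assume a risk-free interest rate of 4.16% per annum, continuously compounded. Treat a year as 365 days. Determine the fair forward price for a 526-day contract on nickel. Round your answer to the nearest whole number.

$13,178 per tonne

F = S·e^(rT) = 12411 · e^(0.0416 × 526/365) = 12411 · e^0.059950
= 12411 × 1.061783 = $13,178 per tonne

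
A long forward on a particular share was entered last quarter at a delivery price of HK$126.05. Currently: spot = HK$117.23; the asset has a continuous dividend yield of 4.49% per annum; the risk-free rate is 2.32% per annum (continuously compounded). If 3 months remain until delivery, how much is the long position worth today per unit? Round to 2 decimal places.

Current fair forward for the remaining 3 months: F = S·e^((r − q)·T), (r − q) = 0.0232 − 0.0449 = -0.0217
F = 117.23 · e^(-0.0217 × 3/12) = 117.23 × 0.994590 = 116.5958
Value of long forward = (F − K)·e^(−rT) = (116.5958 − 126.05) · e^(−0.0232·3/12)
= -9.4542 × 0.994217 = -9.40

-HK$9.40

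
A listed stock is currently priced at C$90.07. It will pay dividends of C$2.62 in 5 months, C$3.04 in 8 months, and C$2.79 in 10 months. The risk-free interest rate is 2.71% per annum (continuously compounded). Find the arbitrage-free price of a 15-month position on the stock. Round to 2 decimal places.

PV(dividends) I = 2.62·e^(−0.0271·5/12) + 3.04·e^(−0.0271·8/12) + 2.79·e^(−0.0271·10/12)
I = 2.5906 + 2.9856 + 2.7277 = 8.3039
F = (S − I)·e^(rT) = (90.07 − 8.3039) · e^(0.0271·15/12)
= 81.7661 · e^0.033875 = 81.7661 × 1.034455 = C$84.58

C$84.58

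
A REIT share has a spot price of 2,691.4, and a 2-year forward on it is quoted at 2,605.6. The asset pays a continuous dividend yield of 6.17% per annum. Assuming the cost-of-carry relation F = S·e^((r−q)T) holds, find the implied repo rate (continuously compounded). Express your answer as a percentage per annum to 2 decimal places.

From F = S·e^((r−q)T): (r − q) = ln(F/S)/T
ln(2605.6/2691.4) = ln(0.968121) = -0.032398
(r − q) = -0.032398 / (2) = -0.016199
r = ln(F/S)/T + q = -0.016199 + 0.0617 = 0.045501
r = 4.55%

4.55%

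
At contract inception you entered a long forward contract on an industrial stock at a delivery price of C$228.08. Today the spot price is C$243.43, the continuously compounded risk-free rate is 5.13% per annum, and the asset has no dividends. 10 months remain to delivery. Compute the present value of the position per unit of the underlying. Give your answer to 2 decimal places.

C$24.89

Current fair forward for the remaining 10 months: F = S·e^(r·T), r = 0.0513
F = 243.43 · e^(0.0513 × 10/12) = 243.43 × 1.043677 = 254.0623
Value of long forward = (F − K)·e^(−rT) = (254.0623 − 228.08) · e^(−0.0513·10/12)
= 25.9823 × 0.958151 = 24.89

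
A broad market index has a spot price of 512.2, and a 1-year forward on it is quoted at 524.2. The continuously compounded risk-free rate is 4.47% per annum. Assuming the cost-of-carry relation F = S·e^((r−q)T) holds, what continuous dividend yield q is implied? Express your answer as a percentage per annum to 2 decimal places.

From F = S·e^((r−q)T): (r − q) = ln(F/S)/T
ln(524.2/512.2) = ln(1.023428) = 0.023158
(r − q) = 0.023158 / (12/12) = 0.023158
q = r − ln(F/S)/T = 0.0447 − 0.023158 = 0.021542
q = 2.15%

2.15%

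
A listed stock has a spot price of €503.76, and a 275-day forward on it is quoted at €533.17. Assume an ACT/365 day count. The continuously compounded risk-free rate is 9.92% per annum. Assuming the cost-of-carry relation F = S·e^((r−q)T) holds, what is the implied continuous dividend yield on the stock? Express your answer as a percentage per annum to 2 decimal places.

2.39%

From F = S·e^((r−q)T): (r − q) = ln(F/S)/T
ln(533.17/503.76) = ln(1.058381) = 0.056740
(r − q) = 0.056740 / (275/365) = 0.075309
q = r − ln(F/S)/T = 0.0992 − 0.075309 = 0.023891
q = 2.39%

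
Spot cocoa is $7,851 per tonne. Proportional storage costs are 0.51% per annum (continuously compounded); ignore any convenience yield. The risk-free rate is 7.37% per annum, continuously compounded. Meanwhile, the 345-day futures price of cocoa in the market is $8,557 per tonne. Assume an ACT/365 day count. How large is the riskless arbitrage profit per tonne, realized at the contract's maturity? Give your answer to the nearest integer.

Fair futures: F* = S·e^(carry·T), with carry = (r + u) = 0.0737 + 0.0051 = 0.0788
F* = 7851 · e^(0.0788 × 345/365) = 7851 · e^0.074482 = 7851 × 1.077326 = $8458.0864
Market $8557 > fair $8458.0864: forward overpriced → cash-and-carry (buy spot, short the forward).
At maturity, profit = |F_mkt − F*| = |8557 − 8458.0864| = $99 per tonne

$99 per tonne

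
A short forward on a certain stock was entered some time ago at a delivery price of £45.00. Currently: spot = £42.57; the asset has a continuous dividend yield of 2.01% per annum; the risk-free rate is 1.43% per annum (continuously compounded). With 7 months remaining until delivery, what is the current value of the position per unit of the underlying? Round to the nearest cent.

Current fair forward for the remaining 7 months: F = S·e^((r − q)·T), (r − q) = 0.0143 − 0.0201 = -0.0058
F = 42.57 · e^(-0.0058 × 7/12) = 42.57 × 0.996622 = 42.4262
Value of long forward = (F − K)·e^(−rT) = (42.4262 − 45.00) · e^(−0.0143·7/12)
= -2.5738 × 0.991693 = -2.55
Short position value = −(long value) = £2.55

£2.55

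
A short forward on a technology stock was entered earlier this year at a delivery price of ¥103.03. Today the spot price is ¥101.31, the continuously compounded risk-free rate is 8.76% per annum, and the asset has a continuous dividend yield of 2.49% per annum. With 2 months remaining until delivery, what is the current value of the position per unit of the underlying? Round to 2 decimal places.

¥0.65

Current fair forward for the remaining 2 months: F = S·e^((r − q)·T), (r − q) = 0.0876 − 0.0249 = 0.0627
F = 101.31 · e^(0.0627 × 2/12) = 101.31 × 1.010505 = 102.3743
Value of long forward = (F − K)·e^(−rT) = (102.3743 − 103.03) · e^(−0.0876·2/12)
= -0.6557 × 0.985506 = -0.65
Short position value = −(long value) = ¥0.65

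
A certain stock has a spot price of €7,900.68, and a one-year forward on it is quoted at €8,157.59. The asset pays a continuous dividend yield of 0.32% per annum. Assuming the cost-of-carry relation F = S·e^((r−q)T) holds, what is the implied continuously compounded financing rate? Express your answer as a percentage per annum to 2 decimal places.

From F = S·e^((r−q)T): (r − q) = ln(F/S)/T
ln(8157.59/7900.68) = ln(1.032517) = 0.032000
(r − q) = 0.032000 / (12/12) = 0.032000
r = ln(F/S)/T + q = 0.032000 + 0.0032 = 0.035200
r = 3.52%

3.52%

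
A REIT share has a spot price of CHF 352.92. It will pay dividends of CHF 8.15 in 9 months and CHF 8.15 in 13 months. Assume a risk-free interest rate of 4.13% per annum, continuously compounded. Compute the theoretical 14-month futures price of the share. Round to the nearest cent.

CHF 353.87

PV(dividends) I = 8.15·e^(−0.0413·9/12) + 8.15·e^(−0.0413·13/12)
I = 7.9014 + 7.7934 = 15.6948
F = (S − I)·e^(rT) = (352.92 − 15.6948) · e^(0.0413·14/12)
= 337.2252 · e^0.048183 = 337.2252 × 1.049363 = CHF 353.87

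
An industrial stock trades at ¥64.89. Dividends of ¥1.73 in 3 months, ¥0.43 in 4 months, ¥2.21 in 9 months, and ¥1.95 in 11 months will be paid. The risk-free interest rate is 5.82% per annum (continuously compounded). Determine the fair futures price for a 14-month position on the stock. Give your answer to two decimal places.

PV(dividends) I = 1.73·e^(−0.0582·3/12) + 0.43·e^(−0.0582·4/12) + 2.21·e^(−0.0582·9/12) + 1.95·e^(−0.0582·11/12)
I = 1.7050 + 0.4217 + 2.1156 + 1.8487 = 6.0910
F = (S − I)·e^(rT) = (64.89 − 6.0910) · e^(0.0582·14/12)
= 58.7990 · e^0.067900 = 58.7990 × 1.070258 = ¥62.93

¥62.93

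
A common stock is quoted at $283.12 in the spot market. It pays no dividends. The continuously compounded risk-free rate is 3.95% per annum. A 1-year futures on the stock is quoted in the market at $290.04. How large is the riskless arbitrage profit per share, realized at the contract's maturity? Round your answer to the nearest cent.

Fair futures: F* = S·e^(carry·T), with carry = r = 0.0395
F* = 283.12 · e^(0.0395 × 1) = 283.12 · e^0.039500 = 283.12 × 1.040290 = $294.5269
Market $290.04 < fair $294.5269: forward underpriced → reverse cash-and-carry (short spot, go long the forward).
At maturity, profit = |F_mkt − F*| = |290.04 − 294.5269| = $4.49 per share

$4.49 per share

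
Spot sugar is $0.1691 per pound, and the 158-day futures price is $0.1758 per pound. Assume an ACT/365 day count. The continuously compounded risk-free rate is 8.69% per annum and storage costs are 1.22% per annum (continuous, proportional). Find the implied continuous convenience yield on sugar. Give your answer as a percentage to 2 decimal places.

F = S·e^((r+u−y)T) ⇒ (r+u−y) = ln(F/S)/T
ln(0.1758/0.1691) = 0.038857; /T ⇒ 0.089765
y = r + u − ln(F/S)/T = 0.0869 + 0.0122 − 0.089765 = 0.009335
y = 0.93%

0.93%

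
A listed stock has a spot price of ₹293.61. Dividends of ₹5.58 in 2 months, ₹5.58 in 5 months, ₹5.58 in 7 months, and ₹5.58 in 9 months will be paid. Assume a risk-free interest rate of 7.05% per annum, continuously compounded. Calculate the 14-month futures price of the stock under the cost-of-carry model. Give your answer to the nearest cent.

PV(dividends) I = 5.58·e^(−0.0705·2/12) + 5.58·e^(−0.0705·5/12) + 5.58·e^(−0.0705·7/12) + 5.58·e^(−0.0705·9/12)
I = 5.5148 + 5.4185 + 5.3552 + 5.2926 = 21.5811
F = (S − I)·e^(rT) = (293.61 − 21.5811) · e^(0.0705·14/12)
= 272.0289 · e^0.082250 = 272.0289 × 1.085727 = ₹295.35

₹295.35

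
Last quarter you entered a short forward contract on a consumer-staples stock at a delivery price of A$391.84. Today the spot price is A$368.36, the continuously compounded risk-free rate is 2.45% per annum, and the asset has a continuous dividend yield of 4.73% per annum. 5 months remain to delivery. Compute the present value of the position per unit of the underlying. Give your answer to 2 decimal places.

A$26.69

Current fair forward for the remaining 5 months: F = S·e^((r − q)·T), (r − q) = 0.0245 − 0.0473 = -0.0228
F = 368.36 · e^(-0.0228 × 5/12) = 368.36 × 0.990545 = 364.8772
Value of long forward = (F − K)·e^(−rT) = (364.8772 − 391.84) · e^(−0.0245·5/12)
= -26.9628 × 0.989844 = -26.69
Short position value = −(long value) = A$26.69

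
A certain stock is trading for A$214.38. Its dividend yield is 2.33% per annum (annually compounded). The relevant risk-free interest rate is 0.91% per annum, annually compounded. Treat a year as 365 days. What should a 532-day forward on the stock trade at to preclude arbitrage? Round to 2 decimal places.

F = S · (1+r)^T / (1+q)^T
= 214.38 × 1.013291 / 1.034141 = 214.38 × 0.979838
F = A$210.06

A$210.06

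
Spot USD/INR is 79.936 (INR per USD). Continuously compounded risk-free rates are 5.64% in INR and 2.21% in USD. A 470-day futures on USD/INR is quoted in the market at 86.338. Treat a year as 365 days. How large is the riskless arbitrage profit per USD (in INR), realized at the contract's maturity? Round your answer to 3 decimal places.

2.792 per USD (in INR)

Fair futures: F* = S·e^(carry·T), with carry = (r_INR − r_USD) = 0.0564 − 0.0221 = 0.0343
F* = 79.936 · e^(0.0343 × 470/365) = 79.936 · e^0.044167 = 79.936 × 1.045157 = 83.5457
Market 86.338 > fair 83.5457: forward overpriced → cash-and-carry (buy spot, short the forward).
At maturity, profit = |F_mkt − F*| = |86.338 − 83.5457| = 2.792 per USD (in INR)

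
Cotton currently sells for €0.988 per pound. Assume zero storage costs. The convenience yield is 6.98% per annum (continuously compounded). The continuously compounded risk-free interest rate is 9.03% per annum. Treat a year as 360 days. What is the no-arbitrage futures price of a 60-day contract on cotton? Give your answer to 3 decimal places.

Net carry = r + u − y = 0.0903 + 0.0000 − 0.0698 = 0.0205
F = S·e^((r+u−y)T) = 0.988 · e^(0.0205 × 60/360) = 0.988 · e^0.003417
= 0.988 × 1.003423 = €0.991 per pound

€0.991 per pound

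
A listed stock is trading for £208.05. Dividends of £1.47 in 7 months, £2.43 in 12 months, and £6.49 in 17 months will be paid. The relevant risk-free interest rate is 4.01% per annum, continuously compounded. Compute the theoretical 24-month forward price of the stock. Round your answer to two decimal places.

PV(dividends) I = 1.47·e^(−0.0401·7/12) + 2.43·e^(−0.0401·12/12) + 6.49·e^(−0.0401·17/12)
I = 1.4360 + 2.3345 + 6.1316 = 9.9021
F = (S − I)·e^(rT) = (208.05 − 9.9021) · e^(0.0401·24/12)
= 198.1479 · e^0.080200 = 198.1479 × 1.083504 = £214.69

£214.69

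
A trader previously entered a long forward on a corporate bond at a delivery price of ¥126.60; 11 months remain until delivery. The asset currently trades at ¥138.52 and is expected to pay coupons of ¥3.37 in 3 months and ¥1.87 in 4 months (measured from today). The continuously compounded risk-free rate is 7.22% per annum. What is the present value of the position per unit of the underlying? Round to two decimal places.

PV(remaining coupons) I = 3.37·e^(−0.0722·3/12) + 1.87·e^(−0.0722·4/12) = 5.1352
Current forward F = (S − I)·e^(rT) = (138.52 − 5.1352)·e^(0.0722·11/12) = 133.3848 × 1.068423 = 142.5114
Value (long) = (F − K)·e^(−rT) = (142.5114 − 126.60) × 0.935959 = 14.8924
Value = ¥14.89

¥14.89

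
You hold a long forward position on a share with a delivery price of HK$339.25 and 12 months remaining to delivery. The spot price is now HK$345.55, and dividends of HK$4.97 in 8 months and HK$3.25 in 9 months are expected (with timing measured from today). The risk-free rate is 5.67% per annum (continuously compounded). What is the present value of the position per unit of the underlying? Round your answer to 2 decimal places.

PV(remaining dividends) I = 4.97·e^(−0.0567·8/12) + 3.25·e^(−0.0567·9/12) = 7.9003
Current forward F = (S − I)·e^(rT) = (345.55 − 7.9003)·e^(0.0567·12/12) = 337.6497 × 1.058338 = 357.3475
Value (long) = (F − K)·e^(−rT) = (357.3475 − 339.25) × 0.944877 = 17.0999
Value = HK$17.10

HK$17.10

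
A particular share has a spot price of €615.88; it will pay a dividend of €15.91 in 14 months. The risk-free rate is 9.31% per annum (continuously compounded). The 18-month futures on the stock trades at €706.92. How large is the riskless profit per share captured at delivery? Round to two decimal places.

€15.15 per share

PV(dividends) I = 15.91·e^(−0.0931·14/12) = 14.2725
Fair futures F* = (S − I)·e^(rT) = (615.88 − 14.2725)·e^0.139650 = 601.6075 × 1.149871 = 691.7710
Market €706.92 > fair 691.7710: forward overpriced → cash-and-carry (borrow at r, buy the stock and collect the dividends, short the forward).
Profit at T = |F_mkt − F*| = |706.92 − 691.7710| = €15.15 per share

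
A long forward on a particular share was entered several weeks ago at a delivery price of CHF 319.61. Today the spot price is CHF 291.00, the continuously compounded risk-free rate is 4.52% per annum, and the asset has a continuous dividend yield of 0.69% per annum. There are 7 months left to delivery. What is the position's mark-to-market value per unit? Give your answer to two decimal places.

Current fair forward for the remaining 7 months: F = S·e^((r − q)·T), (r − q) = 0.0452 − 0.0069 = 0.0383
F = 291.00 · e^(0.0383 × 7/12) = 291.00 × 1.022593 = 297.5746
Value of long forward = (F − K)·e^(−rT) = (297.5746 − 319.61) · e^(−0.0452·7/12)
= -22.0354 × 0.973978 = -21.46

-CHF 21.46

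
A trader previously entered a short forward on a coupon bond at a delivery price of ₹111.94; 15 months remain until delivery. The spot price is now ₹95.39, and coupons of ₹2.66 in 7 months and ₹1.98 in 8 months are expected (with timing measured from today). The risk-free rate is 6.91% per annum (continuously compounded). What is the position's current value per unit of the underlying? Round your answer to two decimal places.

PV(remaining coupons) I = 2.66·e^(−0.0691·7/12) + 1.98·e^(−0.0691·8/12) = 4.4458
Current forward F = (S − I)·e^(rT) = (95.39 − 4.4458)·e^(0.0691·15/12) = 90.9442 × 1.090215 = 99.1487
Value (long) = (F − K)·e^(−rT) = (99.1487 − 111.94) × 0.917250 = -11.7328
Short position value = −(long value) = ₹11.73

₹11.73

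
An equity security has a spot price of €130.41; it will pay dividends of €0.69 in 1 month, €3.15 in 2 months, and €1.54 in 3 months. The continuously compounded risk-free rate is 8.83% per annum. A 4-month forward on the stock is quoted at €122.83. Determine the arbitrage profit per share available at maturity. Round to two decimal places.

PV(dividends) I = 0.69·e^(−0.0883·1/12) + 3.15·e^(−0.0883·2/12) + 1.54·e^(−0.0883·3/12) = 5.2953
Fair forward F* = (S − I)·e^(rT) = (130.41 − 5.2953)·e^0.029433 = 125.1147 × 1.029870 = 128.8519
Market €122.83 < fair 128.8519: forward underpriced → reverse cash-and-carry (short the stock, invest proceeds at r, pay the dividends, go long the forward).
Profit at T = |F_mkt − F*| = |122.83 − 128.8519| = €6.02 per share

€6.02 per share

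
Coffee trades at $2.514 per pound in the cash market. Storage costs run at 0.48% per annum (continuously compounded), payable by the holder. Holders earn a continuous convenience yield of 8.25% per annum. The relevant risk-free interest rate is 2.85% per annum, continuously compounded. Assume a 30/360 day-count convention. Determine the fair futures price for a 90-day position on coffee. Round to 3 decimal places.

$2.483 per pound

Net carry = r + u − y = 0.0285 + 0.0048 − 0.0825 = -0.0492
F = S·e^((r+u−y)T) = 2.514 · e^(-0.0492 × 90/360) = 2.514 · e^-0.012300
= 2.514 × 0.987775 = $2.483 per pound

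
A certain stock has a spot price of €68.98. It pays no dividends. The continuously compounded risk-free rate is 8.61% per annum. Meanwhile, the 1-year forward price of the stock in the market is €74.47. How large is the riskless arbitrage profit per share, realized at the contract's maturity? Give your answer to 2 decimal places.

€0.71 per share

Fair forward: F* = S·e^(carry·T), with carry = r = 0.0861
F* = 68.98 · e^(0.0861 × 1) = 68.98 · e^0.086100 = 68.98 × 1.089915 = €75.1823
Market €74.47 < fair €75.1823: forward underpriced → reverse cash-and-carry (short spot, go long the forward).
At maturity, profit = |F_mkt − F*| = |74.47 − 75.1823| = €0.71 per share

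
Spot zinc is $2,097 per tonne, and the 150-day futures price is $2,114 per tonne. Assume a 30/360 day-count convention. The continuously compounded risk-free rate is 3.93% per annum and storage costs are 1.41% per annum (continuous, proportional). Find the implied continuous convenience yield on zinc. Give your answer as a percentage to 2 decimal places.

F = S·e^((r+u−y)T) ⇒ (r+u−y) = ln(F/S)/T
ln(2114/2097) = 0.008074; /T ⇒ 0.019378
y = r + u − ln(F/S)/T = 0.0393 + 0.0141 − 0.019378 = 0.034022
y = 3.40%

3.40%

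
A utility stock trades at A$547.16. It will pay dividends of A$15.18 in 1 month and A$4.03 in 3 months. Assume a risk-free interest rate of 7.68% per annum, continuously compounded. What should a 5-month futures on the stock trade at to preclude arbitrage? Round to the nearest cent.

A$545.30

PV(dividends) I = 15.18·e^(−0.0768·1/12) + 4.03·e^(−0.0768·3/12)
I = 15.0832 + 3.9534 = 19.0366
F = (S − I)·e^(rT) = (547.16 − 19.0366) · e^(0.0768·5/12)
= 528.1234 · e^0.032000 = 528.1234 × 1.032518 = A$545.30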